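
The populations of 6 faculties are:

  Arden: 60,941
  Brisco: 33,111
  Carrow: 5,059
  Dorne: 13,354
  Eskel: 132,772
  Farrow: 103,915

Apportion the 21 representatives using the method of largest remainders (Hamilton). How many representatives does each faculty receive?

Arden=4, Brisco=2, Carrow=0, Dorne=1, Eskel=8, Farrow=6

The standard divisor is 349152/21 ≈ 16626.286.
Standard quotas: Arden 3.6653, Brisco 1.9915, Carrow 0.3043, Dorne 0.8032, Eskel 7.9857, Farrow 6.2500.
Lower quotas: Arden 3, Brisco 1, Carrow 0, Dorne 0, Eskel 7, Farrow 6 (sum 17, leaving 4 seats).
Remainders in descending order: Brisco 0.9915, Eskel 0.9857, Dorne 0.8032, Arden 0.6653, Carrow 0.3043, Farrow 0.2500.
Largest remainders: Brisco, Eskel, Dorne, Arden receive the extra seats.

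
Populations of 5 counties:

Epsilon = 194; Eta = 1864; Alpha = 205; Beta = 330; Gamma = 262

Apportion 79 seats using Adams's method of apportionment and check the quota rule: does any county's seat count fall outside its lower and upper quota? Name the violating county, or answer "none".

Eta

Standard quotas: Epsilon 5.368, Eta 51.578, Alpha 5.673, Beta 9.131, Gamma 7.250.
Adams allocation: Epsilon 6, Eta 50, Alpha 6, Beta 9, Gamma 8.
Eta has quota 51.578 (lower 51, upper 52) but receives 50 — outside the quota interval.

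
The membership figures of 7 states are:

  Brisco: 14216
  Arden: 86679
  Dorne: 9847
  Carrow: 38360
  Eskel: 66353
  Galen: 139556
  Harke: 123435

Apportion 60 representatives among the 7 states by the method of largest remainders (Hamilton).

Total 478446; standard divisor 478446/60 ≈ 7974.1.
Standard quotas: Brisco 1.7828, Arden 10.8701, Dorne 1.2349, Carrow 4.8106, Eskel 8.3211, Galen 17.5012, Harke 15.4795.
Lower quotas: Brisco 1, Arden 10, Dorne 1, Carrow 4, Eskel 8, Galen 17, Harke 15 (sum 56, leaving 4 seats).
Remainders in descending order: Arden 0.8701, Carrow 0.8106, Brisco 0.7828, Galen 0.5012, Harke 0.4795, Eskel 0.3211, Dorne 0.2349.
The surplus seats go to Arden, Carrow, Brisco, Galen.

Brisco 2, Arden 11, Dorne 1, Carrow 5, Eskel 8, Galen 18, Harke 15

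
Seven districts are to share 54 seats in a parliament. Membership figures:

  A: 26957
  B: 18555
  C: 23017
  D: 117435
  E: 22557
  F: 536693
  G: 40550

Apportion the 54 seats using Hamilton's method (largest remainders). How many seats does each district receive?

Total 785764; standard divisor 785764/54 ≈ 14551.185.
Standard quotas: A 1.8526, B 1.2752, C 1.5818, D 8.0705, E 1.5502, F 36.8831, G 2.7867.
Lower quotas: A 1, B 1, C 1, D 8, E 1, F 36, G 2 (sum 50, leaving 4 seats).
Remainders in descending order: F 0.8831, A 0.8526, G 0.7867, C 0.5818, E 0.5502, B 0.2752, D 0.0705.
Largest remainders: F, A, G, C receive the extra seats.

A 2, B 1, C 2, D 8, E 1, F 37, G 3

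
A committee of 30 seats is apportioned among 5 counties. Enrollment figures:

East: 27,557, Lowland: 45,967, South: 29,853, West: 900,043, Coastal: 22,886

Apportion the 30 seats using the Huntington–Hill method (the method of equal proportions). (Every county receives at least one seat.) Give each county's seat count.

East: 1, Lowland: 1, South: 1, West: 26, Coastal: 1

With divisor 34636: modified quotas East 0.796, Lowland 1.327, South 0.862, West 25.986, Coastal 0.661.
Geometric-mean thresholds: East (min 1), Lowland √(1·2)=1.414, South (min 1), West √(25·26)=25.495, Coastal (min 1).
Each quota rounded against its threshold gives East 1, Lowland 1, South 1, West 26, Coastal 1 (total 30).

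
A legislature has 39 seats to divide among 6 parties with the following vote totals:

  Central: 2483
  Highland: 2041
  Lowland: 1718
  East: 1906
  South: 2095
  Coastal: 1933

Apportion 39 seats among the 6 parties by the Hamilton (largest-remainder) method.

The standard divisor is 12176/39 ≈ 312.205.
Standard quotas: Central 7.953, Highland 6.537, Lowland 5.503, East 6.105, South 6.710, Coastal 6.191.
Lower quotas: Central 7, Highland 6, Lowland 5, East 6, South 6, Coastal 6 (sum 36, leaving 3 seats).
Remainders in descending order: Central 0.953, South 0.710, Highland 0.537, Lowland 0.503, Coastal 0.191, East 0.105.
The surplus seats go to Central, South, Highland.

Central: 8, Highland: 7, Lowland: 5, East: 6, South: 7, Coastal: 6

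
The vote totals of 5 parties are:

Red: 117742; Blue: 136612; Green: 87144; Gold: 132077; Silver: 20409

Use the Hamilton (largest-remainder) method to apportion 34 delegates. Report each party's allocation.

The standard divisor is 493984/34 ≈ 14528.941.
Standard quotas: Red 8.1040, Blue 9.4027, Green 5.9980, Gold 9.0906, Silver 1.4047.
Lower quotas: Red 8, Blue 9, Green 5, Gold 9, Silver 1 (sum 32, leaving 2 seats).
Remainders in descending order: Green 0.9980, Silver 0.4047, Blue 0.4027, Red 0.1040, Gold 0.0906.
The surplus seats go to Green, Silver.

Red=8, Blue=9, Green=6, Gold=9, Silver=2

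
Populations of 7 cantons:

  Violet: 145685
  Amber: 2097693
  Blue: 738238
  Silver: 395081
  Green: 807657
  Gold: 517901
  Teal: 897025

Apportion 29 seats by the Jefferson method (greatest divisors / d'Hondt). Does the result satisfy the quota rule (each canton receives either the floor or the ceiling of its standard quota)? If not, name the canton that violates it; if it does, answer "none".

Amber

Standard quotas: Violet 0.755, Amber 10.864, Blue 3.824, Silver 2.046, Green 4.183, Gold 2.682, Teal 4.646.
Jefferson allocation: Violet 0, Amber 12, Blue 4, Silver 2, Green 4, Gold 2, Teal 5.
Amber has quota 10.864 (lower 10, upper 11) but receives 12 — outside the quota interval.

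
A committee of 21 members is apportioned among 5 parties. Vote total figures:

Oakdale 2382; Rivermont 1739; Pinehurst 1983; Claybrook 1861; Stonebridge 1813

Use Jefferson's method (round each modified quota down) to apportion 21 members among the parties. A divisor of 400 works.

Oakdale=5, Rivermont=4, Pinehurst=4, Claybrook=4, Stonebridge=4

With modified divisor 400: modified quotas Oakdale 5.955, Rivermont 4.348, Pinehurst 4.957, Claybrook 4.652, Stonebridge 4.532.
Rounding down: Oakdale 5, Rivermont 4, Pinehurst 4, Claybrook 4, Stonebridge 4 (total 21).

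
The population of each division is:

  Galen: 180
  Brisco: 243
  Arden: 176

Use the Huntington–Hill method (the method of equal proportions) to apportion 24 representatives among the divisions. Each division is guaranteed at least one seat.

With divisor 25: modified quotas Galen 7.200, Brisco 9.720, Arden 7.040.
Geometric-mean thresholds: Galen √(7·8)=7.483, Brisco √(9·10)=9.487, Arden √(7·8)=7.483.
Each quota rounded against its threshold gives Galen 7, Brisco 10, Arden 7 (total 24).

Galen 7, Brisco 10, Arden 7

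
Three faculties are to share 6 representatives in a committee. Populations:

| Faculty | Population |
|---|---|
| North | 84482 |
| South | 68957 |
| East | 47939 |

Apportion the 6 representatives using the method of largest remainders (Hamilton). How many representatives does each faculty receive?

North: 3, South: 2, East: 1

Total 201378; standard divisor 201378/6 = 33563.
Standard quotas: North 2.5171, South 2.0546, East 1.4283.
Lower quotas: North 2, South 2, East 1 (sum 5, leaving 1 seat).
Remainders in descending order: North 0.5171, East 0.4283, South 0.0546.
Largest remainder: North receives the extra seat.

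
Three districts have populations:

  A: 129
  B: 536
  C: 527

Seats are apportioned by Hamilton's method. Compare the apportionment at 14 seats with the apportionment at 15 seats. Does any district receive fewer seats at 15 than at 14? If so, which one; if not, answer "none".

A

At 14 seats: A 2, B 6, C 6.
At 15 seats: A 1, B 7, C 7.
A drops from 2 to 1.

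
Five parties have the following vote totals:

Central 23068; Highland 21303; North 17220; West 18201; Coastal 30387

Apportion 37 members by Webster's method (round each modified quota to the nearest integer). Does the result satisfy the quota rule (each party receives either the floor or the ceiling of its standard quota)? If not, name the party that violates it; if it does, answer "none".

none

Standard quotas: Central 7.747, Highland 7.154, North 5.783, West 6.112, Coastal 10.204.
Webster allocation: Central 8, Highland 7, North 6, West 6, Coastal 10.
Every allocation lies between the lower and upper quota.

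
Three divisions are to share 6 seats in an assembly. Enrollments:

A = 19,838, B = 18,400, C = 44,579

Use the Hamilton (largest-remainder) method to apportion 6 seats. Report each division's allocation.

Total 82817; standard divisor 82817/6 ≈ 13802.833.
Standard quotas: A 1.4372, B 1.3331, C 3.2297.
Lower quotas: A 1, B 1, C 3 (sum 5, leaving 1 seat).
Remainders in descending order: A 0.4372, B 0.3331, C 0.2297.
Largest remainder: A receives the extra seat.

A: 2, B: 1, C: 3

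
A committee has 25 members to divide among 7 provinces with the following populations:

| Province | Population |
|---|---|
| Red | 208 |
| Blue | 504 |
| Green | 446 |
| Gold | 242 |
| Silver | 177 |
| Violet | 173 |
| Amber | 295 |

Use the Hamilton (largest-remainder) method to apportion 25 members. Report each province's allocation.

Red=3, Blue=6, Green=5, Gold=3, Silver=2, Violet=2, Amber=4

The standard divisor is 2045/25 ≈ 81.8.
Standard quotas: Red 2.543, Blue 6.161, Green 5.452, Gold 2.958, Silver 2.164, Violet 2.115, Amber 3.606.
Lower quotas: Red 2, Blue 6, Green 5, Gold 2, Silver 2, Violet 2, Amber 3 (sum 22, leaving 3 seats).
Remainders in descending order: Gold 0.958, Amber 0.606, Red 0.543, Green 0.452, Silver 0.164, Blue 0.161, Violet 0.115.
Largest remainders: Gold, Amber, Red receive the extra seats.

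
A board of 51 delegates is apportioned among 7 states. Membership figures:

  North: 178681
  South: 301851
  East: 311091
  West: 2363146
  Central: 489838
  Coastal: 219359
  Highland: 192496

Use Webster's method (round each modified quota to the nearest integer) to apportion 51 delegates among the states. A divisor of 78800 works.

North=2; South=4; East=4; West=30; Central=6; Coastal=3; Highland=2

With modified divisor 78800: modified quotas North 2.268, South 3.831, East 3.948, West 29.989, Central 6.216, Coastal 2.784, Highland 2.443.
Rounding to the nearest integer: North 2, South 4, East 4, West 30, Central 6, Coastal 3, Highland 2 (total 51).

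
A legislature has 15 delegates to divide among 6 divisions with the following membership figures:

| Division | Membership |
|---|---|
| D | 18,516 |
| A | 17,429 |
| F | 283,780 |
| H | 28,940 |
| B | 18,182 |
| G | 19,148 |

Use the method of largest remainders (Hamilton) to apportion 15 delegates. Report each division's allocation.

Total 385995; standard divisor 385995/15 = 25733.
Standard quotas: D 0.7195, A 0.6773, F 11.0279, H 1.1246, B 0.7066, G 0.7441.
Lower quotas: D 0, A 0, F 11, H 1, B 0, G 0 (sum 12, leaving 3 seats).
Remainders in descending order: G 0.7441, D 0.7195, B 0.7066, A 0.6773, H 0.1246, F 0.0279.
The surplus seats go to G, D, B.

D 1; A 0; F 11; H 1; B 1; G 1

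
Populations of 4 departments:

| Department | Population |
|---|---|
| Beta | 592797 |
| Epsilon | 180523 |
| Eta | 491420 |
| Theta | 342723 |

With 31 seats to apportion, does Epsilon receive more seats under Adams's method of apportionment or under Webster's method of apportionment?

Adams

Adams: Beta 11, Epsilon 4, Eta 9, Theta 7.
Webster: Beta 11, Epsilon 3, Eta 10, Theta 7.
Epsilon gets 4 under Adams and 3 under Webster.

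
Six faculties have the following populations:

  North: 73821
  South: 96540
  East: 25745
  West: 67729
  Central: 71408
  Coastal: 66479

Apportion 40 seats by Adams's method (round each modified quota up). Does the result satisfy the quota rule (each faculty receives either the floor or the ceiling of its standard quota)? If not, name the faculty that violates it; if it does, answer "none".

none

Standard quotas: North 7.350, South 9.613, East 2.563, West 6.744, Central 7.110, Coastal 6.619.
Adams allocation: North 7, South 9, East 3, West 7, Central 7, Coastal 7.
Every allocation lies between the lower and upper quota.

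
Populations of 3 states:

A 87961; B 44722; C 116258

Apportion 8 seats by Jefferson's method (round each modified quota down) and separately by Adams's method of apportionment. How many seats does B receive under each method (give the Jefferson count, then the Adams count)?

Jefferson: A 3, B 1, C 4.
Adams: A 3, B 2, C 3.
B gets 1 under Jefferson and 2 under Adams.

1 and 2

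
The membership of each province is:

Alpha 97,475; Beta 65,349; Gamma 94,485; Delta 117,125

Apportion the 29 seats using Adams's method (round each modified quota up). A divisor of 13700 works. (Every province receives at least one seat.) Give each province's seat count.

With modified divisor 13700: modified quotas Alpha 7.115, Beta 4.770, Gamma 6.897, Delta 8.549.
Rounding up: Alpha 8, Beta 5, Gamma 7, Delta 9 (total 29).

Alpha 8; Beta 5; Gamma 7; Delta 9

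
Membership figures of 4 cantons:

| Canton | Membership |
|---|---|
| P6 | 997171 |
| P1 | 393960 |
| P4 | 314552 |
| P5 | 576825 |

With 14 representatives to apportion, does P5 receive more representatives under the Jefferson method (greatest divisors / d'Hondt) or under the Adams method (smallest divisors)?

Jefferson

Jefferson: P6 6, P1 2, P4 2, P5 4.
Adams: P6 6, P1 3, P4 2, P5 3.
P5 gets 4 under Jefferson and 3 under Adams.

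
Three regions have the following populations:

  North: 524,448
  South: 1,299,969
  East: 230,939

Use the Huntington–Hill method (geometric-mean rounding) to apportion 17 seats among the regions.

North=4, South=11, East=2

With divisor 120609: modified quotas North 4.348, South 10.778, East 1.915.
Geometric-mean thresholds: North √(4·5)=4.472, South √(10·11)=10.488, East √(1·2)=1.414.
Each quota rounded against its threshold gives North 4, South 11, East 2 (total 17).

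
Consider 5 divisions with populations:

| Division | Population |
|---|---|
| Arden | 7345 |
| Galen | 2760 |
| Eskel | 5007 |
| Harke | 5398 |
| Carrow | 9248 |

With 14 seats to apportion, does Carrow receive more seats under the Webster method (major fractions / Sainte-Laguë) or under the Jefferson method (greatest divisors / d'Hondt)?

Webster: Arden 4, Galen 1, Eskel 2, Harke 3, Carrow 4.
Jefferson: Arden 4, Galen 1, Eskel 2, Harke 2, Carrow 5.
Carrow gets 4 under Webster and 5 under Jefferson.

Jefferson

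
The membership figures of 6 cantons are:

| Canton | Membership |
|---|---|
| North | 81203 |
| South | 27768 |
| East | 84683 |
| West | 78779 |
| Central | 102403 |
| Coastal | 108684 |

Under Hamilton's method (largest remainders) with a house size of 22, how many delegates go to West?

3

Total 483520; standard divisor 483520/22 ≈ 21978.182.
Standard quotas: North 3.6947, South 1.2634, East 3.8530, West 3.5844, Central 4.6593, Coastal 4.9451.
Lower quotas: North 3, South 1, East 3, West 3, Central 4, Coastal 4 (sum 18, leaving 4 seats).
Remainders in descending order: Coastal 0.9451, East 0.8530, North 0.6947, Central 0.6593, West 0.5844, South 0.2634.
The surplus seats go to Coastal, East, North, Central.
West receives 3.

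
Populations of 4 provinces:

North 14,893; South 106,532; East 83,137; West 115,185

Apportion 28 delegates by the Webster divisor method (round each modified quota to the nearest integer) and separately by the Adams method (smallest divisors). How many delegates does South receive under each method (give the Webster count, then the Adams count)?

10 and 9

Webster: North 1, South 10, East 7, West 10.
Adams: North 2, South 9, East 7, West 10.
South gets 10 under Webster and 9 under Adams.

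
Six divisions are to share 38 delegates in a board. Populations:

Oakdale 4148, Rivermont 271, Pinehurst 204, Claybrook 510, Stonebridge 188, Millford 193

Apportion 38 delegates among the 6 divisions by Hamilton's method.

Oakdale=29, Rivermont=2, Pinehurst=1, Claybrook=4, Stonebridge=1, Millford=1

Total 5514; standard divisor 5514/38 ≈ 145.105.
Standard quotas: Oakdale 28.586, Rivermont 1.868, Pinehurst 1.406, Claybrook 3.515, Stonebridge 1.296, Millford 1.330.
Lower quotas: Oakdale 28, Rivermont 1, Pinehurst 1, Claybrook 3, Stonebridge 1, Millford 1 (sum 35, leaving 3 seats).
Remainders in descending order: Rivermont 0.868, Oakdale 0.586, Claybrook 0.515, Pinehurst 0.406, Millford 0.330, Stonebridge 0.296.
The surplus seats go to Rivermont, Oakdale, Claybrook.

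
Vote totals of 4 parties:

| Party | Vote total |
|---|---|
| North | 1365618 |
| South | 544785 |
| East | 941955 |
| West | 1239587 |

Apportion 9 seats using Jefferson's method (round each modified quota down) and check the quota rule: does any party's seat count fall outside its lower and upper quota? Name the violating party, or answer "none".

Standard quotas: North 3.004, South 1.198, East 2.072, West 2.726.
Jefferson allocation: North 3, South 1, East 2, West 3.
Every allocation lies between the lower and upper quota.

none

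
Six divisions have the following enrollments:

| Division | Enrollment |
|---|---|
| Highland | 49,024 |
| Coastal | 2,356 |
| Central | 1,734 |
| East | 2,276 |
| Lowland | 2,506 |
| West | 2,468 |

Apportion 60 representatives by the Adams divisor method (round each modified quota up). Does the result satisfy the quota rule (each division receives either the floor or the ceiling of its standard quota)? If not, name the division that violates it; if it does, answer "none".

Standard quotas: Highland 48.728, Coastal 2.342, Central 1.724, East 2.262, Lowland 2.491, West 2.453.
Adams allocation: Highland 46, Coastal 3, Central 2, East 3, Lowland 3, West 3.
Highland has quota 48.728 (lower 48, upper 49) but receives 46 — outside the quota interval.

Highland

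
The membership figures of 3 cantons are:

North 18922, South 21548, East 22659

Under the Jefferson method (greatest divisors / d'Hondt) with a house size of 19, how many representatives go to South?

6

Standard divisor 63129/19 ≈ 3322.579; standard quotas: North 5.695, South 6.485, East 6.820.
Rounding down gives 5, 6, 6 = 17 seats, so the divisor must be adjusted.
With modified divisor 3100: modified quotas North 6.104, South 6.951, East 7.309.
Rounding down: North 6, South 6, East 7 (total 19).
South receives 6.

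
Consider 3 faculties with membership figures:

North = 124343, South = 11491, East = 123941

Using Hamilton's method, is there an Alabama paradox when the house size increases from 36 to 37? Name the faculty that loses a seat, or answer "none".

South

At 36 seats: North 17, South 2, East 17.
At 37 seats: North 18, South 1, East 18.
South drops from 2 to 1.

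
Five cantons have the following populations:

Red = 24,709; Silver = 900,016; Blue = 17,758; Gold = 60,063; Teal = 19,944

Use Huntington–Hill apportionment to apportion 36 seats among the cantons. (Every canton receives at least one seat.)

Red=1, Silver=31, Blue=1, Gold=2, Teal=1

With divisor 29044: modified quotas Red 0.851, Silver 30.988, Blue 0.611, Gold 2.068, Teal 0.687.
Geometric-mean thresholds: Red (min 1), Silver √(30·31)=30.496, Blue (min 1), Gold √(2·3)=2.449, Teal (min 1).
Each quota rounded against its threshold gives Red 1, Silver 31, Blue 1, Gold 2, Teal 1 (total 36).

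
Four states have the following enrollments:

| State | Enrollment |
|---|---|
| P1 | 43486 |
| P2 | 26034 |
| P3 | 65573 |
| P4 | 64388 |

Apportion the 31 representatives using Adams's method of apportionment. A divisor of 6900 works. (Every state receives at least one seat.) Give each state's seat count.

P1 7; P2 4; P3 10; P4 10

With modified divisor 6900: modified quotas P1 6.302, P2 3.773, P3 9.503, P4 9.332.
Rounding up: P1 7, P2 4, P3 10, P4 10 (total 31).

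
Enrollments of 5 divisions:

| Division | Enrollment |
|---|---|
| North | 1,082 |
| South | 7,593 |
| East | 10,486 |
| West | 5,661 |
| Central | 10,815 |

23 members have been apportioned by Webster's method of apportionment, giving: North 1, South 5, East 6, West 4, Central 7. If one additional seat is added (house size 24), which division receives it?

Priority for the next seat is population ÷ (current seats + 0.5).
Priorities: North 721.333, South 1380.545, East 1613.231, West 1258.000, Central 1442.000.
Highest priority: East.

East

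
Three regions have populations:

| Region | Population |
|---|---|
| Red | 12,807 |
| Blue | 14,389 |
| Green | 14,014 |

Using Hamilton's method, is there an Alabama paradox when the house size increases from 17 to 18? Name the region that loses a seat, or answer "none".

At 17 seats: Red 5, Blue 6, Green 6.
At 18 seats: Red 6, Blue 6, Green 6.
No region's allocation decreased.

none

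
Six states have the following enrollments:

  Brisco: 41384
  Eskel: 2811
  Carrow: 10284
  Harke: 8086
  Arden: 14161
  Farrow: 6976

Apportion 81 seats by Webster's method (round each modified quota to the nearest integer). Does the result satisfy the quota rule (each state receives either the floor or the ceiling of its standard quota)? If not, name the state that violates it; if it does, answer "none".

Brisco

Standard quotas: Brisco 40.048, Eskel 2.720, Carrow 9.952, Harke 7.825, Arden 13.704, Farrow 6.751.
Webster allocation: Brisco 39, Eskel 3, Carrow 10, Harke 8, Arden 14, Farrow 7.
Brisco has quota 40.048 (lower 40, upper 41) but receives 39 — outside the quota interval.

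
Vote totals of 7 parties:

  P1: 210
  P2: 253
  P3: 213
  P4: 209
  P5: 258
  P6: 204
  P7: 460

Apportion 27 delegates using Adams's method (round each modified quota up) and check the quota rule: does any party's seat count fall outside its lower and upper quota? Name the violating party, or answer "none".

Standard quotas: P1 3.138, P2 3.780, P3 3.183, P4 3.123, P5 3.855, P6 3.048, P7 6.873.
Adams allocation: P1 3, P2 4, P3 3, P4 3, P5 4, P6 3, P7 7.
Every allocation lies between the lower and upper quota.

none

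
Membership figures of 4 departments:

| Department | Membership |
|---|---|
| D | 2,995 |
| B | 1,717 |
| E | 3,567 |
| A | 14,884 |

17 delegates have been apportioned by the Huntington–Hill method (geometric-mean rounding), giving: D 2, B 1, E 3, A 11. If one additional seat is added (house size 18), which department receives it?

Priority for the next seat is population ÷ (√(s·(s+1))).
Priorities: D 1222.704, B 1214.102, E 1029.704, A 1295.486.
Highest priority: A.

A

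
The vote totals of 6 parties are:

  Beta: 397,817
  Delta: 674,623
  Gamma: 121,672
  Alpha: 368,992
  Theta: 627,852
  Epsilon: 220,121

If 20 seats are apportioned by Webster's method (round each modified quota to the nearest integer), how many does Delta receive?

Standard divisor 2411077/20 ≈ 120553.85; standard quotas: Beta 3.300, Delta 5.596, Gamma 1.009, Alpha 3.061, Theta 5.208, Epsilon 1.826.
Rounding to the nearest integer gives Beta 3, Delta 6, Gamma 1, Alpha 3, Theta 5, Epsilon 2 — total 20, matching the house size, so no adjustment is needed.
Delta receives 6.

6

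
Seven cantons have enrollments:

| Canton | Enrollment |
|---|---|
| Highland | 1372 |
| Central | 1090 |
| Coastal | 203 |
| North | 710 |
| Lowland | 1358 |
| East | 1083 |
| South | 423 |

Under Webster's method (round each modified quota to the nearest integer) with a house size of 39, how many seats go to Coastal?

1

Standard divisor 6239/39 ≈ 159.974; standard quotas: Highland 8.576, Central 6.814, Coastal 1.269, North 4.438, Lowland 8.489, East 6.770, South 2.644.
Rounding to the nearest integer gives Highland 9, Central 7, Coastal 1, North 4, Lowland 8, East 7, South 3 — total 39, matching the house size, so no adjustment is needed.
Coastal receives 1.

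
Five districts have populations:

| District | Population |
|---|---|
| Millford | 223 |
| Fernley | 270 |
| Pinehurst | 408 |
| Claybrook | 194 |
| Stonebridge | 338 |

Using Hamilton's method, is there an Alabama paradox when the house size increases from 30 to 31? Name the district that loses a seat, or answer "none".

none

At 30 seats: Millford 5, Fernley 6, Pinehurst 8, Claybrook 4, Stonebridge 7.
At 31 seats: Millford 5, Fernley 6, Pinehurst 9, Claybrook 4, Stonebridge 7.
No district's allocation decreased.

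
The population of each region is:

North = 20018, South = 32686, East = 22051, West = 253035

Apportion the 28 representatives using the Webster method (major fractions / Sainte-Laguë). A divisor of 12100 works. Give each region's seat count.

With modified divisor 12100: modified quotas North 1.654, South 2.701, East 1.822, West 20.912.
Rounding to the nearest integer: North 2, South 3, East 2, West 21 (total 28).

North: 2; South: 3; East: 2; West: 21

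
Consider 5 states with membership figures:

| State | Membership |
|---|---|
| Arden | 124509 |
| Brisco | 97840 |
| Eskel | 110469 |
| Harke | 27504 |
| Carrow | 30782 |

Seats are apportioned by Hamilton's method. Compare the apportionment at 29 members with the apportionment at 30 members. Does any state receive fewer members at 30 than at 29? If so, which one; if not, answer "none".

Carrow

At 29 seats: Arden 9, Brisco 7, Eskel 8, Harke 2, Carrow 3.
At 30 seats: Arden 10, Brisco 8, Eskel 8, Harke 2, Carrow 2.
Carrow drops from 3 to 2.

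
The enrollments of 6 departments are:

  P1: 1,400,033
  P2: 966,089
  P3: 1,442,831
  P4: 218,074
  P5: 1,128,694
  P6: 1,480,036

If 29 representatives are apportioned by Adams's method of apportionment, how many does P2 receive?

4

Standard divisor 6635757/29 ≈ 228819.207; standard quotas: P1 6.119, P2 4.222, P3 6.306, P4 0.953, P5 4.933, P6 6.468.
Rounding up gives 7, 5, 7, 1, 5, 7 = 32 seats, so the divisor must be adjusted.
With modified divisor 244100: modified quotas P1 5.735, P2 3.958, P3 5.911, P4 0.893, P5 4.624, P6 6.063.
Rounding up: P1 6, P2 4, P3 6, P4 1, P5 5, P6 7 (total 29).
P2 receives 4.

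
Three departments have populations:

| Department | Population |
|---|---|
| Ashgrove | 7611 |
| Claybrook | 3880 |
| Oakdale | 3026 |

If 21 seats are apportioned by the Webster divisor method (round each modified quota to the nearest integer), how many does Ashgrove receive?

11

Standard divisor 14517/21 ≈ 691.286; standard quotas: Ashgrove 11.010, Claybrook 5.613, Oakdale 4.377.
Rounding to the nearest integer gives Ashgrove 11, Claybrook 6, Oakdale 4 — total 21, matching the house size, so no adjustment is needed.
Ashgrove receives 11.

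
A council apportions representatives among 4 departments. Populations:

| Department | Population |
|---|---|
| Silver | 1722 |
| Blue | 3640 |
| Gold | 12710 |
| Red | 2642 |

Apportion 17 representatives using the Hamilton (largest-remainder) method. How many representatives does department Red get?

2

Total 20714; standard divisor 20714/17 ≈ 1218.471.
Standard quotas: Silver 1.4132, Blue 2.9874, Gold 10.4311, Red 2.1683.
Lower quotas: Silver 1, Blue 2, Gold 10, Red 2 (sum 15, leaving 2 seats).
Remainders in descending order: Blue 0.9874, Gold 0.4311, Silver 0.4132, Red 0.1683.
Largest remainders: Blue, Gold receive the extra seats.
Red receives 2.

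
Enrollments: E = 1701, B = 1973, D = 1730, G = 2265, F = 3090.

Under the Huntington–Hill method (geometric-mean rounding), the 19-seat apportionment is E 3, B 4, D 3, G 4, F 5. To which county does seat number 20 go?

F

Priority for the next seat is population ÷ (√(s·(s+1))).
Priorities: E 491.036, B 441.176, D 499.408, G 506.469, F 564.154.
Highest priority: F.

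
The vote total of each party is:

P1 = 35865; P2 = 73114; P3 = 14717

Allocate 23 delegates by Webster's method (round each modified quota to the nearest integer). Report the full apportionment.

Standard divisor 123696/23 ≈ 5378.087; standard quotas: P1 6.669, P2 13.595, P3 2.736.
Rounding to the nearest integer gives 7, 14, 3 = 24 seats, so the divisor must be adjusted.
With modified divisor 5500: modified quotas P1 6.521, P2 13.293, P3 2.676.
Rounding to the nearest integer: P1 7, P2 13, P3 3 (total 23).

P1 7, P2 13, P3 3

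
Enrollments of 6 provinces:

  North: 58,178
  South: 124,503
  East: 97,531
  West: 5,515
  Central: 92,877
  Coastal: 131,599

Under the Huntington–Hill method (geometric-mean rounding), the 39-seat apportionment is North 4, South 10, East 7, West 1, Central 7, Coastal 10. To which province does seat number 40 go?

Priority for the next seat is population ÷ (√(s·(s+1))).
Priorities: North 13008.996, South 11870.895, East 13033.128, West 3899.694, Central 12411.211, Coastal 12547.472.
Highest priority: East.

East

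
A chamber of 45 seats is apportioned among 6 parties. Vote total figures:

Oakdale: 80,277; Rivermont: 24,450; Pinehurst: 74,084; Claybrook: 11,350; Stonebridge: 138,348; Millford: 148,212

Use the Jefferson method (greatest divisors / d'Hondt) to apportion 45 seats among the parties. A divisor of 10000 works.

Oakdale 8, Rivermont 2, Pinehurst 7, Claybrook 1, Stonebridge 13, Millford 14

With modified divisor 10000: modified quotas Oakdale 8.028, Rivermont 2.445, Pinehurst 7.408, Claybrook 1.135, Stonebridge 13.835, Millford 14.821.
Rounding down: Oakdale 8, Rivermont 2, Pinehurst 7, Claybrook 1, Stonebridge 13, Millford 14 (total 45).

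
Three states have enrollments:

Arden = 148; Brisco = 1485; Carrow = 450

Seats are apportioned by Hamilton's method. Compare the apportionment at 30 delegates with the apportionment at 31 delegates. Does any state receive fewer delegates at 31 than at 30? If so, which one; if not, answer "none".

At 30 seats: Arden 2, Brisco 21, Carrow 7.
At 31 seats: Arden 2, Brisco 22, Carrow 7.
No state's allocation decreased.

none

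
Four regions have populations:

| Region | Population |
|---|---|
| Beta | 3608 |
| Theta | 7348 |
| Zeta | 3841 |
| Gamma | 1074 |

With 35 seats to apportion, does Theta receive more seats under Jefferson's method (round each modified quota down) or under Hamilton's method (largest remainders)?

Jefferson

Jefferson: Beta 8, Theta 17, Zeta 8, Gamma 2.
Hamilton: Beta 8, Theta 16, Zeta 9, Gamma 2.
Theta gets 17 under Jefferson and 16 under Hamilton.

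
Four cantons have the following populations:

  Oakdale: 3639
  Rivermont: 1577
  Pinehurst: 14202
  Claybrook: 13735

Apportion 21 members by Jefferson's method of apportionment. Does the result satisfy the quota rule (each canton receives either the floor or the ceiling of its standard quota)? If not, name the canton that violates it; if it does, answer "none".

none

Standard quotas: Oakdale 2.305, Rivermont 0.999, Pinehurst 8.996, Claybrook 8.700.
Jefferson allocation: Oakdale 2, Rivermont 1, Pinehurst 9, Claybrook 9.
Every allocation lies between the lower and upper quota.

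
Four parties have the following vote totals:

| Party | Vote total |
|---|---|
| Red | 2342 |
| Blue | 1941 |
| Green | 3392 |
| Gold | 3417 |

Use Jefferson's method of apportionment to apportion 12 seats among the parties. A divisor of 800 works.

With modified divisor 800: modified quotas Red 2.928, Blue 2.426, Green 4.240, Gold 4.271.
Rounding down: Red 2, Blue 2, Green 4, Gold 4 (total 12).

Red 2; Blue 2; Green 4; Gold 4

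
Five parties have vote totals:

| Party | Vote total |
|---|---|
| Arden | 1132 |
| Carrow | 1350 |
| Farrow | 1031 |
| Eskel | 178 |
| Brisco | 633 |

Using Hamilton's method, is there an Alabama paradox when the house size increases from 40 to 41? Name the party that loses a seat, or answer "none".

At 40 seats: Arden 10, Carrow 12, Farrow 10, Eskel 2, Brisco 6.
At 41 seats: Arden 11, Carrow 13, Farrow 10, Eskel 1, Brisco 6.
Eskel drops from 2 to 1.

Eskel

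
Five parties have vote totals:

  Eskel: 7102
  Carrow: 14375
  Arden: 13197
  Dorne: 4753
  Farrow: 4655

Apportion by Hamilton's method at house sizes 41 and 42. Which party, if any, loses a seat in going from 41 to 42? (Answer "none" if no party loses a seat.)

At 41 seats: Eskel 7, Carrow 13, Arden 12, Dorne 5, Farrow 4.
At 42 seats: Eskel 7, Carrow 14, Arden 13, Dorne 4, Farrow 4.
Dorne drops from 5 to 4.

Dorne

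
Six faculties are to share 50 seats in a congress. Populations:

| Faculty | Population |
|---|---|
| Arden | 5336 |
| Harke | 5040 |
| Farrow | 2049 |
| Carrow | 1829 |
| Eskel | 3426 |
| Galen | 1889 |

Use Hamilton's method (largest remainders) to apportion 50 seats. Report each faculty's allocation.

Arden 13, Harke 13, Farrow 5, Carrow 5, Eskel 9, Galen 5

Total 19569; standard divisor 19569/50 ≈ 391.38.
Standard quotas: Arden 13.6338, Harke 12.8775, Farrow 5.2353, Carrow 4.6732, Eskel 8.7536, Galen 4.8265.
Lower quotas: Arden 13, Harke 12, Farrow 5, Carrow 4, Eskel 8, Galen 4 (sum 46, leaving 4 seats).
Remainders in descending order: Harke 0.8775, Galen 0.8265, Eskel 0.7536, Carrow 0.6732, Arden 0.6338, Farrow 0.2353.
Largest remainders: Harke, Galen, Eskel, Carrow receive the extra seats.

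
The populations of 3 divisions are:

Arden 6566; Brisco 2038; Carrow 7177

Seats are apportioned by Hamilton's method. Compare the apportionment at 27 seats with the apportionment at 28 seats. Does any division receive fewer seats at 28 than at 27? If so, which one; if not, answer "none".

Brisco

At 27 seats: Arden 11, Brisco 4, Carrow 12.
At 28 seats: Arden 12, Brisco 3, Carrow 13.
Brisco drops from 4 to 3.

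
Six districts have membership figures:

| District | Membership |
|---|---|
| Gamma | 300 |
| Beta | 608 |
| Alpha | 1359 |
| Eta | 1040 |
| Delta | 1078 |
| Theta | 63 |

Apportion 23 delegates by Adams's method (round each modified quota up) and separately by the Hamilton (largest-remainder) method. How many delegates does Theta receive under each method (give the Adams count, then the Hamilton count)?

Adams: Gamma 2, Beta 3, Alpha 7, Eta 5, Delta 5, Theta 1.
Hamilton: Gamma 2, Beta 3, Alpha 7, Eta 5, Delta 6, Theta 0.
Theta gets 1 under Adams and 0 under Hamilton.

1 and 0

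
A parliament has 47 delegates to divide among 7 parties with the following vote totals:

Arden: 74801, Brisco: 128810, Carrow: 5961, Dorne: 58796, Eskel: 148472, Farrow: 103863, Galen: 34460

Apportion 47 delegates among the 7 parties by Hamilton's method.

Standard divisor: 555163 ÷ 47 ≈ 11811.979.
Standard quotas: Arden 6.3326, Brisco 10.9050, Carrow 0.5047, Dorne 4.9777, Eskel 12.5696, Farrow 8.7930, Galen 2.9174.
Lower quotas: Arden 6, Brisco 10, Carrow 0, Dorne 4, Eskel 12, Farrow 8, Galen 2 (sum 42, leaving 5 seats).
Remainders in descending order: Dorne 0.9777, Galen 0.9174, Brisco 0.9050, Farrow 0.7930, Eskel 0.5696, Carrow 0.5047, Arden 0.3326.
The surplus seats go to Dorne, Galen, Brisco, Farrow, Eskel.

Arden=6, Brisco=11, Carrow=0, Dorne=5, Eskel=13, Farrow=9, Galen=3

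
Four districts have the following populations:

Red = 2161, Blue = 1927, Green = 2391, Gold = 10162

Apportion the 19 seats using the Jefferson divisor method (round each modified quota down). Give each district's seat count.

Standard divisor 16641/19 ≈ 875.842; standard quotas: Red 2.467, Blue 2.200, Green 2.730, Gold 11.603.
Rounding down gives 2, 2, 2, 11 = 17 seats, so the divisor must be adjusted.
With modified divisor 790: modified quotas Red 2.735, Blue 2.439, Green 3.027, Gold 12.863.
Rounding down: Red 2, Blue 2, Green 3, Gold 12 (total 19).

Red: 2; Blue: 2; Green: 3; Gold: 12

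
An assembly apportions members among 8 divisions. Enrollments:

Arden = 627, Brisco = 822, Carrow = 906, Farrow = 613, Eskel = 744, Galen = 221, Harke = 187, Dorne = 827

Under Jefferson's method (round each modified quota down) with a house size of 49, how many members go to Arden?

6

Standard divisor 4947/49 ≈ 100.959; standard quotas: Arden 6.210, Brisco 8.142, Carrow 8.974, Farrow 6.072, Eskel 7.369, Galen 2.189, Harke 1.852, Dorne 8.191.
Rounding down gives 6, 8, 8, 6, 7, 2, 1, 8 = 46 seats, so the divisor must be adjusted.
With modified divisor 92.4: modified quotas Arden 6.786, Brisco 8.896, Carrow 9.805, Farrow 6.634, Eskel 8.052, Galen 2.392, Harke 2.024, Dorne 8.950.
Rounding down: Arden 6, Brisco 8, Carrow 9, Farrow 6, Eskel 8, Galen 2, Harke 2, Dorne 8 (total 49).
Arden receives 6.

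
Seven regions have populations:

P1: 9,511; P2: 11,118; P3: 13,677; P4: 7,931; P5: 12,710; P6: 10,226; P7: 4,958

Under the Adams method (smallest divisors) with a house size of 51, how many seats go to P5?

9

Standard divisor 70131/51 ≈ 1375.118; standard quotas: P1 6.916, P2 8.085, P3 9.946, P4 5.768, P5 9.243, P6 7.436, P7 3.606.
Rounding up gives 7, 9, 10, 6, 10, 8, 4 = 54 seats, so the divisor must be adjusted.
With modified divisor 1500: modified quotas P1 6.341, P2 7.412, P3 9.118, P4 5.287, P5 8.473, P6 6.817, P7 3.305.
Rounding up: P1 7, P2 8, P3 10, P4 6, P5 9, P6 7, P7 4 (total 51).
P5 receives 9.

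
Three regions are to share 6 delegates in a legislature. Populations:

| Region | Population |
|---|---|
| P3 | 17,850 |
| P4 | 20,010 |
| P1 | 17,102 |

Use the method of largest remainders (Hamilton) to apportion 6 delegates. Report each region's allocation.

P3 2; P4 2; P1 2

Total 54962; standard divisor 54962/6 ≈ 9160.333.
Standard quotas: P3 1.9486, P4 2.1844, P1 1.8670.
Lower quotas: P3 1, P4 2, P1 1 (sum 4, leaving 2 seats).
Remainders in descending order: P3 0.9486, P1 0.8670, P4 0.1844.
Largest remainders: P3, P1 receive the extra seats.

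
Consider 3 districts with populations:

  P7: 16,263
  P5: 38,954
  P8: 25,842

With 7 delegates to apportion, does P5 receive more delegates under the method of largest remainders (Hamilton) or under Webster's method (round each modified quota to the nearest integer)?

Webster

Hamilton: P7 2, P5 3, P8 2.
Webster: P7 1, P5 4, P8 2.
P5 gets 3 under Hamilton and 4 under Webster.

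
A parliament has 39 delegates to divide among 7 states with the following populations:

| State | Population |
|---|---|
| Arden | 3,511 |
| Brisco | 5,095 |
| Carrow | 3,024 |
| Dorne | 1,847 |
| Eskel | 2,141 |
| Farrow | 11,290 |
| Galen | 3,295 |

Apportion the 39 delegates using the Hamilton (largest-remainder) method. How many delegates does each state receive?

Total 30203; standard divisor 30203/39 ≈ 774.436.
Standard quotas: Arden 4.5336, Brisco 6.5790, Carrow 3.9048, Dorne 2.3850, Eskel 2.7646, Farrow 14.5784, Galen 4.2547.
Lower quotas: Arden 4, Brisco 6, Carrow 3, Dorne 2, Eskel 2, Farrow 14, Galen 4 (sum 35, leaving 4 seats).
Remainders in descending order: Carrow 0.9048, Eskel 0.7646, Brisco 0.5790, Farrow 0.5784, Arden 0.5336, Dorne 0.3850, Galen 0.2547.
The surplus seats go to Carrow, Eskel, Brisco, Farrow.

Arden: 4; Brisco: 7; Carrow: 4; Dorne: 2; Eskel: 3; Farrow: 15; Galen: 4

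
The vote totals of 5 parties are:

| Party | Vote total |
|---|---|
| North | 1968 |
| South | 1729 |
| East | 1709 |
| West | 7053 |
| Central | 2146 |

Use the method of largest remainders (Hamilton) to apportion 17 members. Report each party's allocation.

Standard divisor: 14605 ÷ 17 ≈ 859.118.
Standard quotas: North 2.2907, South 2.0125, East 1.9893, West 8.2096, Central 2.4979.
Lower quotas: North 2, South 2, East 1, West 8, Central 2 (sum 15, leaving 2 seats).
Remainders in descending order: East 0.9893, Central 0.4979, North 0.2907, West 0.2096, South 0.0125.
The surplus seats go to East, Central.

North: 2, South: 2, East: 2, West: 8, Central: 3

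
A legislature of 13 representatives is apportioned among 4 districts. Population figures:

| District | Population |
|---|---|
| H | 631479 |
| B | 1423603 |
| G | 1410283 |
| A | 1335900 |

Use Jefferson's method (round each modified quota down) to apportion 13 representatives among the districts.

H: 1; B: 4; G: 4; A: 4

Standard divisor 4801265/13 ≈ 369328.077; standard quotas: H 1.710, B 3.855, G 3.819, A 3.617.
Rounding down gives 1, 3, 3, 3 = 10 seats, so the divisor must be adjusted.
With modified divisor 324900: modified quotas H 1.944, B 4.382, G 4.341, A 4.112.
Rounding down: H 1, B 4, G 4, A 4 (total 13).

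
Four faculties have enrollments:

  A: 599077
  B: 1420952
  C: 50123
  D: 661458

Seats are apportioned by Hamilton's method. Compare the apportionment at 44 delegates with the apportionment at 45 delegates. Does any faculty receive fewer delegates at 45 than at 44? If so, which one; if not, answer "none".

none

At 44 seats: A 9, B 23, C 1, D 11.
At 45 seats: A 10, B 23, C 1, D 11.
No faculty's allocation decreased.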